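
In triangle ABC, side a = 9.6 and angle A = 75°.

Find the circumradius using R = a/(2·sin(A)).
R = a/(2·sin(A)) = 9.6/(2·sin(75°))
R = 9.6/(2·0.965926) = 9.6/1.931852 = 4.969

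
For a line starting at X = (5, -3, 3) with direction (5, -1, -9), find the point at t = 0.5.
P(0.5) = (5 + 5(0.5), -3 + (-1)(0.5), 3 + (-9)(0.5)) = (7.5, -3.5, -1.5)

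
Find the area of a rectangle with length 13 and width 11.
Area = length * width
Area = 13 * 11
Area = 143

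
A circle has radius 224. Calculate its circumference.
Circumference = 2 * pi * r
Circumference = 2 * pi * 224
Circumference = 1407.43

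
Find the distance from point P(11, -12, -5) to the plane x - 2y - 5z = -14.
d = |1(11) + (-2)(-12) + (-5)(-5) - (-14)| / √(1² + (-2)² + (-5)²) = 74/√30 = 13.51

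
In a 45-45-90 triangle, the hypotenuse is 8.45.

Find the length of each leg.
In a 45-45-90 triangle, hypotenuse = leg·√2  →  leg = hypotenuse/√2
leg = 8.45/√2 = 5.975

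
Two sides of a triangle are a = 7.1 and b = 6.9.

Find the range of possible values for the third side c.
By the triangle inequality: |a - b| < c < a + b
|7.1 - 6.9| < c < 7.1 + 6.9
0.2 < c < 14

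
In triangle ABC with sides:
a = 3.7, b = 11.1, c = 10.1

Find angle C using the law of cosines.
cos(C) = (a² + b² - c²)/(2ab)
cos(C) = (3.7² + 11.1² - 10.1²)/(2·3.7·11.1) = 34.89/82.14 = 0.424763
C = arccos(0.424763) = 64.86°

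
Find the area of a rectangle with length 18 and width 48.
Area = length * width
Area = 18 * 48
Area = 864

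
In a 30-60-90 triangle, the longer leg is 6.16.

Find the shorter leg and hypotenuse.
In a 30-60-90 triangle, sides are in ratio 1 : √3 : 2.
Long leg = short leg·√3  →  short leg = 6.16/√3 = 3.556
Hypotenuse = 2·(short leg) = 2·6.16/√3 = 7.113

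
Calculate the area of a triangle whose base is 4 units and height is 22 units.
Area = (1/2) * base * height
Area = (1/2) * 4 * 22
Area = 44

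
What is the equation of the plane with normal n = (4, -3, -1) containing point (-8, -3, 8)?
d = n·P = (4)(-8) + (-3)(-3) + (-1)(8) = -31
Plane: 4x - 3y - z = -31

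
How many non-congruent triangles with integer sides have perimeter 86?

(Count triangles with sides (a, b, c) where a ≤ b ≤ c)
With a ≤ b ≤ c and a + b + c = 86, the triangle inequality a + b > c gives c < 86/2, so c ≤ 42.
Iterate a from 1 to ⌊p/3⌋ = 28; for each a, b ranges from a to ⌊(p−a)/2⌋ with c = p − a − b, keeping only c ≥ b.
Triples: (2, 42, 42), (3, 41, 42), (4, 40, 42), …
Count = 154 triangles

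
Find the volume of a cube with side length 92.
Volume = s³
Volume = 92³
Volume = 778688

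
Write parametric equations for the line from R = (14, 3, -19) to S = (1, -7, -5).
Direction vector d = S - R = (-13, -10, 14)
x = 14 - 13t, y = 3 - 10t, z = -19 + 14t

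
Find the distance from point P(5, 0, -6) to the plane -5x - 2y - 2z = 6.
d = |(-5)(5) + (-2)(0) + (-2)(-6) - (6)| / √((-5)² + (-2)² + (-2)²) = 19/√33 = 3.307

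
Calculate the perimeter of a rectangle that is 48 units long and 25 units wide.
Perimeter = 2 * (length + width)
Perimeter = 2 * (48 + 25)
Perimeter = 2 * 73
Perimeter = 146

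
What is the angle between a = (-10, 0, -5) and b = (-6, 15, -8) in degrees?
a·b = 100, |a|² = 125, |b|² = 325
cos θ = 100/√40625 ≈ 0.4961
θ ≈ 60.26°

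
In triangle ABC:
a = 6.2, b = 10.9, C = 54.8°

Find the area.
Using A = ½ab·sin(C):
A = ½·6.2·10.9·sin(54.8°) = ½·67.58·0.817145 = 27.61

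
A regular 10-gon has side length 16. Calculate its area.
For a regular 10-gon with side length s = 16:
Apothem a = s / (2*tan(pi/10)) = 16 / (2*tan(pi/10)) ≈ 24.6215
Perimeter P = 10 * 16 = 160
Area = (1/2) * P * a = (1/2) * 160 * 24.6215 = 1969.72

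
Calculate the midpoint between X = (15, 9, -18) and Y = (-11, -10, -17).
Midpoint = ((15-11)/2, (9-10)/2, (-18-17)/2) = (2, -0.5, -17.5)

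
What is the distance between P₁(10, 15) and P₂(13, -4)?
Using the distance formula: d = sqrt((x₂-x₁)² + (y₂-y₁)²)
dx = 13 - 10 = 3
dy = (-4) - 15 = -19
d = sqrt(3² + (-19)²) = sqrt(9 + 361) = sqrt(370) = 19.24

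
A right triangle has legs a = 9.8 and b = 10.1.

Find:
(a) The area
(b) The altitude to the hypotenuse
(a) Area = ½ab = ½·9.8·10.1 = 49.49
(b) Hypotenuse c = √(9.8² + 10.1²) = √198.05 = 14.073
    Area = ½·c·h_c  →  h_c = 2·Area/c = 2·49.49/14.073 = 7.033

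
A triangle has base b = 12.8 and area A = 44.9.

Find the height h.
A = ½bh  →  h = 2A/b
h = 2·44.9/12.8 = 7.016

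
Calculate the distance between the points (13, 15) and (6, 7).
Using the distance formula: d = sqrt((x₂-x₁)² + (y₂-y₁)²)
dx = 6 - 13 = -7
dy = 7 - 15 = -8
d = sqrt((-7)² + (-8)²) = sqrt(49 + 64) = sqrt(113) = 10.63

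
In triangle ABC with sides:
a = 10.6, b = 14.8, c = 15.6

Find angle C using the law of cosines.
cos(C) = (a² + b² - c²)/(2ab)
cos(C) = (10.6² + 14.8² - 15.6²)/(2·10.6·14.8) = 88.04/313.76 = 0.280597
C = arccos(0.280597) = 73.7°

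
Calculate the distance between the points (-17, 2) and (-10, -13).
Using the distance formula: d = sqrt((x₂-x₁)² + (y₂-y₁)²)
dx = (-10) - (-17) = 7
dy = (-13) - 2 = -15
d = sqrt(7² + (-15)²) = sqrt(49 + 225) = sqrt(274) = 16.55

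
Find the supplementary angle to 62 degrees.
Supplementary angles sum to 180 degrees.
Other angle = 180 - 62
Other angle = 118 degrees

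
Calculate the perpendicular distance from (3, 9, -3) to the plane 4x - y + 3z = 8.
d = |4(3) + (-1)(9) + 3(-3) - (8)| / √(4² + (-1)² + 3²) = 14/√26 = 2.746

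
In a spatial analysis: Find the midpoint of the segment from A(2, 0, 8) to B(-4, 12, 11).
Midpoint = ((2-4)/2, (0+12)/2, (8+11)/2) = (-1, 6, 9.5)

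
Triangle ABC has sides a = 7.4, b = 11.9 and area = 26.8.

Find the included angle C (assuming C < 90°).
Area = ½ab·sin(C)  →  sin(C) = 2·Area/(ab)
sin(C) = 2·26.8/(7.4·11.9) = 0.608676
C = arcsin(0.608676) = 37.49°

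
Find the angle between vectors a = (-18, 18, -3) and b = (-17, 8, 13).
a·b = 411, |a|² = 657, |b|² = 522
cos θ = 411/√342954 ≈ 0.7018
θ ≈ 45.43°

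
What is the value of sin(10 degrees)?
sin(10 degrees) = 0.1736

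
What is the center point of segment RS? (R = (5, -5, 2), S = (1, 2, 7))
Midpoint = ((5+1)/2, (-5+2)/2, (2+7)/2) = (3, -1.5, 4.5)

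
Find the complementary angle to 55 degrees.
Complementary angles sum to 90 degrees.
Other angle = 90 - 55
Other angle = 35 degrees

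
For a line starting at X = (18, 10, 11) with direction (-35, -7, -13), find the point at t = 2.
P(2) = (18 + (-35)(2), 10 + (-7)(2), 11 + (-13)(2)) = (-52, -4, -15)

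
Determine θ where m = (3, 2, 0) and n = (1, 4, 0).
m·n = 11, |m|² = 13, |n|² = 17
cos θ = 11/√221 ≈ 0.7399
θ ≈ 42.27°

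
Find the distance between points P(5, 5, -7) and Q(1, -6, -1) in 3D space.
d = √[(-4)² + (-11)² + (6)²] = √173 = 13.15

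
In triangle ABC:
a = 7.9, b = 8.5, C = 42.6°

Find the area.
Using A = ½ab·sin(C):
A = ½·7.9·8.5·sin(42.6°) = ½·67.15·0.676876 = 22.73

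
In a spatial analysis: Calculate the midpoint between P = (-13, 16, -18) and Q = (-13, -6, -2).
Midpoint = ((-13-13)/2, (16-6)/2, (-18-2)/2) = (-13, 5, -10)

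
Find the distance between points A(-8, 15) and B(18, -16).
Using the distance formula: d = sqrt((x₂-x₁)² + (y₂-y₁)²)
dx = 18 - (-8) = 26
dy = (-16) - 15 = -31
d = sqrt(26² + (-31)²) = sqrt(676 + 961) = sqrt(1637) = 40.46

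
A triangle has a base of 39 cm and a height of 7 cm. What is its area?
Area = (1/2) * base * height
Area = (1/2) * 39 * 7
Area = 136.50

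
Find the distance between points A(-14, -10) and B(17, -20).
Using the distance formula: d = sqrt((x₂-x₁)² + (y₂-y₁)²)
dx = 17 - (-14) = 31
dy = (-20) - (-10) = -10
d = sqrt(31² + (-10)²) = sqrt(961 + 100) = sqrt(1061) = 32.57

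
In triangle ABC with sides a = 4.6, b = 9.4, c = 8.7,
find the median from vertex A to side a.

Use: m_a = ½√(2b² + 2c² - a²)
m_a = ½√(2·9.4² + 2·8.7² - 4.6²)
m_a = ½√(176.72 + 151.38 - 21.16) = ½√306.94 = 8.76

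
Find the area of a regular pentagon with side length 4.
For a regular 5-gon with side length s = 4:
Apothem a = s / (2*tan(pi/5)) = 4 / (2*tan(pi/5)) ≈ 2.7528
Perimeter P = 5 * 4 = 20
Area = (1/2) * P * a = (1/2) * 20 * 2.7528 = 27.53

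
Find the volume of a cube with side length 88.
Volume = s³
Volume = 88³
Volume = 681472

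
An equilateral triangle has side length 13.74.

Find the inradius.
For an equilateral triangle, r = s/(2√3) where s is the side.
r = 13.74/(2√3) = 13.74/3.464102 = 3.966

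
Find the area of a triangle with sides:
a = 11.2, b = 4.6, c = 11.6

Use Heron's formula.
s = (a+b+c)/2 = (11.2+4.6+11.6)/2 = 13.7
A = √(s(s-a)(s-b)(s-c)) = √(13.7·2.5·9.1·2.1)
A = √654.517 = 25.58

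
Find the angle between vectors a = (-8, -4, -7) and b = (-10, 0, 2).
a·b = 66, |a|² = 129, |b|² = 104
cos θ = 66/√13416 ≈ 0.5698
θ ≈ 55.26°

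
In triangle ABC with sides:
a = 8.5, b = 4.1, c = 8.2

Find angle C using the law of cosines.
cos(C) = (a² + b² - c²)/(2ab)
cos(C) = (8.5² + 4.1² - 8.2²)/(2·8.5·4.1) = 21.82/69.7 = 0.313056
C = arccos(0.313056) = 71.76°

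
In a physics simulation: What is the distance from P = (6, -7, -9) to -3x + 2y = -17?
d = |(-3)(6) + 2(-7) + 0(-9) - (-17)| / √((-3)² + 2² + 0²) = 15/√13 = 4.16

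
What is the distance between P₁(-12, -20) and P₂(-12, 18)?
Using the distance formula: d = sqrt((x₂-x₁)² + (y₂-y₁)²)
dx = (-12) - (-12) = 0
dy = 18 - (-20) = 38
d = sqrt(0² + 38²) = sqrt(0 + 1444) = sqrt(1444) = 38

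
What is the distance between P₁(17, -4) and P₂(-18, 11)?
Using the distance formula: d = sqrt((x₂-x₁)² + (y₂-y₁)²)
dx = (-18) - 17 = -35
dy = 11 - (-4) = 15
d = sqrt((-35)² + 15²) = sqrt(1225 + 225) = sqrt(1450) = 38.08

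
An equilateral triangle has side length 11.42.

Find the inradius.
For an equilateral triangle, r = s/(2√3) where s is the side.
r = 11.42/(2√3) = 11.42/3.464102 = 3.297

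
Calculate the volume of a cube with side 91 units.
Volume = s³
Volume = 91³
Volume = 753571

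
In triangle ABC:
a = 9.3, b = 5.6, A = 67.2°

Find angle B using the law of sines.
sin(B)/b = sin(A)/a
sin(B) = b·sin(A)/a = 5.6·sin(67.2°)/9.3 = 0.555100
B = arcsin(0.555100) = 33.72°  (b ≤ a, so B ≤ A and the acute solution is unique)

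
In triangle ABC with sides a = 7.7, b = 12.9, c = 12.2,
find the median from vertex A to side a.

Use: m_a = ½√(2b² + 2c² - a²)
m_a = ½√(2·12.9² + 2·12.2² - 7.7²)
m_a = ½√(332.82 + 297.68 - 59.29) = ½√571.21 = 11.95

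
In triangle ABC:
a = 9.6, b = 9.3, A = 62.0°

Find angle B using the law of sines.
sin(B)/b = sin(A)/a
sin(B) = b·sin(A)/a = 9.3·sin(62.0°)/9.6 = 0.855355
B = arcsin(0.855355) = 58.8°  (b ≤ a, so B ≤ A and the acute solution is unique)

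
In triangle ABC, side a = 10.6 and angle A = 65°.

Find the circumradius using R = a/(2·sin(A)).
R = a/(2·sin(A)) = 10.6/(2·sin(65°))
R = 10.6/(2·0.906308) = 10.6/1.812616 = 5.848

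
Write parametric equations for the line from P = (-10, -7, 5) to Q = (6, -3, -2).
Direction vector d = Q - P = (16, 4, -7)
x = -10 + 16t, y = -7 + 4t, z = 5 - 7t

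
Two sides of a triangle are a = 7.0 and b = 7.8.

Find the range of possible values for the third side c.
By the triangle inequality: |a - b| < c < a + b
|7.0 - 7.8| < c < 7.0 + 7.8
0.8 < c < 14.8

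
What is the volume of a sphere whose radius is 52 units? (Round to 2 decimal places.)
Volume = (4/3) * pi * r³
Volume = (4/3) * pi * 52³
Volume = (4/3) * pi * 140608
Volume = 588977.41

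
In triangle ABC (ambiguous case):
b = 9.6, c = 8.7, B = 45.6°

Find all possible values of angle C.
sin(C)/c = sin(B)/b  →  sin(C) = c·sin(B)/b = 8.7·sin(45.6°)/9.6 = 0.647491
C₁ = arcsin(0.647491) = 40.35°,  C₂ = 180° - C₁ = 139.65°
Check C₂: A = 180° - 45.6° - 139.65° = -5.25° ≤ 0, rejected
C = 40.35° (one solution)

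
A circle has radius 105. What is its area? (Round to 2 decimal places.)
Area = pi * r²
Area = pi * 105²
Area = pi * 11025
Area = 34636.06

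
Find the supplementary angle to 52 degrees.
Supplementary angles sum to 180 degrees.
Other angle = 180 - 52
Other angle = 128 degrees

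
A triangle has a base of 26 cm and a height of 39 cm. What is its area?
Area = (1/2) * base * height
Area = (1/2) * 26 * 39
Area = 507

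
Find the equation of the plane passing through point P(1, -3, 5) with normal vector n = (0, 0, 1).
d = n·P = (0)(1) + (0)(-3) + (1)(5) = 5
Plane: z = 5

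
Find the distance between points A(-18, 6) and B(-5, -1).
Using the distance formula: d = sqrt((x₂-x₁)² + (y₂-y₁)²)
dx = (-5) - (-18) = 13
dy = (-1) - 6 = -7
d = sqrt(13² + (-7)²) = sqrt(169 + 49) = sqrt(218) = 14.76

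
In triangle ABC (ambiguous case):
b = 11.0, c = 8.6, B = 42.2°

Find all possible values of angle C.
sin(C)/c = sin(B)/b  →  sin(C) = c·sin(B)/b = 8.6·sin(42.2°)/11.0 = 0.525163
C₁ = arcsin(0.525163) = 31.68°,  C₂ = 180° - C₁ = 148.32°
Check C₂: A = 180° - 42.2° - 148.32° = -10.52° ≤ 0, rejected
C = 31.68° (one solution)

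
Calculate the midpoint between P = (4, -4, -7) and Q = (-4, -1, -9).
Midpoint = ((4-4)/2, (-4-1)/2, (-7-9)/2) = (0, -2.5, -8)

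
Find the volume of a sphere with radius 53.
Volume = (4/3) * pi * r³
Volume = (4/3) * pi * 53³
Volume = (4/3) * pi * 148877
Volume = 623614.52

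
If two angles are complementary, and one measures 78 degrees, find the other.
Complementary angles sum to 90 degrees.
Other angle = 90 - 78
Other angle = 12 degrees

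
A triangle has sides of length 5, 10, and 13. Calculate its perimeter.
Perimeter = sum of all sides
Perimeter = 5 + 10 + 13
Perimeter = 28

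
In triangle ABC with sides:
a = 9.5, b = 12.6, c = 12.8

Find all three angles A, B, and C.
By the law of cosines:
cos(A) = (b² + c² - a²)/(2bc) = 0.720331  →  A = 43.92°
cos(B) = (a² + c² - b²)/(2ac) = 0.391982  →  B = 66.92°
cos(C) = (a² + b² - c²)/(2ab) = 0.355764  →  C = 69.16°
Check: A + B + C = 180.0° ✓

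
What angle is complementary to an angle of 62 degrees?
Complementary angles sum to 90 degrees.
Other angle = 90 - 62
Other angle = 28 degrees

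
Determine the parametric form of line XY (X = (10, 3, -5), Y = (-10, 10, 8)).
Direction vector d = Y - X = (-20, 7, 13)
x = 10 - 20t, y = 3 + 7t, z = -5 + 13t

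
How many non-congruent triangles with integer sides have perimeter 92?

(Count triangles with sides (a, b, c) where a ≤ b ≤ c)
With a ≤ b ≤ c and a + b + c = 92, the triangle inequality a + b > c gives c < 92/2, so c ≤ 45.
Iterate a from 1 to ⌊p/3⌋ = 30; for each a, b ranges from a to ⌊(p−a)/2⌋ with c = p − a − b, keeping only c ≥ b.
Triples: (2, 45, 45), (3, 44, 45), (4, 43, 45), …
Count = 176 triangles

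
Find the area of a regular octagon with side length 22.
For a regular 8-gon with side length s = 22:
Apothem a = s / (2*tan(pi/8)) = 22 / (2*tan(pi/8)) ≈ 26.55635
Perimeter P = 8 * 22 = 176
Area = (1/2) * P * a = (1/2) * 176 * 26.55635 = 2336.96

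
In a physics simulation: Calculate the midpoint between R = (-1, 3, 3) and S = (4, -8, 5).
Midpoint = ((-1+4)/2, (3-8)/2, (3+5)/2) = (1.5, -2.5, 4)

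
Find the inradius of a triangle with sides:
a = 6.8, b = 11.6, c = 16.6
s = (a+b+c)/2 = (6.8+11.6+16.6)/2 = 17.5
Area = √(s(s-a)(s-b)(s-c)) = √(17.5·10.7·5.9·0.9) = 31.5325
r = Area/s = 31.5325/17.5 = 1.802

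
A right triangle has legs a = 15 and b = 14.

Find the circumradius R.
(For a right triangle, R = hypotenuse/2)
Hypotenuse c = √(15² + 14²) = √421 = 20.5183
R = c/2 = 10.26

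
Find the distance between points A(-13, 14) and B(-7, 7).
Using the distance formula: d = sqrt((x₂-x₁)² + (y₂-y₁)²)
dx = (-7) - (-13) = 6
dy = 7 - 14 = -7
d = sqrt(6² + (-7)²) = sqrt(36 + 49) = sqrt(85) = 9.22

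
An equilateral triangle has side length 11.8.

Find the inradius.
For an equilateral triangle, r = s/(2√3) where s is the side.
r = 11.8/(2√3) = 11.8/3.464102 = 3.406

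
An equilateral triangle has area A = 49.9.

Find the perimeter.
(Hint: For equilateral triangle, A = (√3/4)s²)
A = (√3/4)s²  →  s² = 4A/√3 = 4·49.9/√3 = 115.239
s = 10.7349
Perimeter = 3s = 32.2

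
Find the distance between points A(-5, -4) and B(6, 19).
Using the distance formula: d = sqrt((x₂-x₁)² + (y₂-y₁)²)
dx = 6 - (-5) = 11
dy = 19 - (-4) = 23
d = sqrt(11² + 23²) = sqrt(121 + 529) = sqrt(650) = 25.50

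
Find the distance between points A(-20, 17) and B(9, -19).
Using the distance formula: d = sqrt((x₂-x₁)² + (y₂-y₁)²)
dx = 9 - (-20) = 29
dy = (-19) - 17 = -36
d = sqrt(29² + (-36)²) = sqrt(841 + 1296) = sqrt(2137) = 46.23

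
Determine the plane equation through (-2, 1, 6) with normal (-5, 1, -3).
d = n·P = (-5)(-2) + (1)(1) + (-3)(6) = -7
Plane: -5x + y - 3z = -7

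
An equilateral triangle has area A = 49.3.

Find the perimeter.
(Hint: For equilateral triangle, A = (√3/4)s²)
A = (√3/4)s²  →  s² = 4A/√3 = 4·49.3/√3 = 113.853
s = 10.6702
Perimeter = 3s = 32.01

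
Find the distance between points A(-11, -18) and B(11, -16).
Using the distance formula: d = sqrt((x₂-x₁)² + (y₂-y₁)²)
dx = 11 - (-11) = 22
dy = (-16) - (-18) = 2
d = sqrt(22² + 2²) = sqrt(484 + 4) = sqrt(488) = 22.09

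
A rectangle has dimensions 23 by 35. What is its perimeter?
Perimeter = 2 * (length + width)
Perimeter = 2 * (23 + 35)
Perimeter = 2 * 58
Perimeter = 116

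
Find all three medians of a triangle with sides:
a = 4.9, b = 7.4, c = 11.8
Using m_x = ½√(2y² + 2z² - x²):
m_a = ½√(2·7.4² + 2·11.8² - 4.9²) = ½√363.99 = 9.539
m_b = ½√(2·4.9² + 2·11.8² - 7.4²) = ½√271.74 = 8.242
m_c = ½√(2·4.9² + 2·7.4² - 11.8²) = ½√18.3 = 2.139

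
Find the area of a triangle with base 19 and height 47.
Area = (1/2) * base * height
Area = (1/2) * 19 * 47
Area = 446.50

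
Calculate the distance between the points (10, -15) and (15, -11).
Using the distance formula: d = sqrt((x₂-x₁)² + (y₂-y₁)²)
dx = 15 - 10 = 5
dy = (-11) - (-15) = 4
d = sqrt(5² + 4²) = sqrt(25 + 16) = sqrt(41) = 6.40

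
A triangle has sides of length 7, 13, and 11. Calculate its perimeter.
Perimeter = sum of all sides
Perimeter = 7 + 13 + 11
Perimeter = 31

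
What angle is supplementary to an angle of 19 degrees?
Supplementary angles sum to 180 degrees.
Other angle = 180 - 19
Other angle = 161 degrees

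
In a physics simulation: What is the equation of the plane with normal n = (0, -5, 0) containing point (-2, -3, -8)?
d = n·P = (0)(-2) + (-5)(-3) + (0)(-8) = 15
Plane: -5y = 15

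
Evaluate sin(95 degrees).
sin(95 degrees) = 0.9962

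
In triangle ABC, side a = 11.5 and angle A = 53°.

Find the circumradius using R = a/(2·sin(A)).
R = a/(2·sin(A)) = 11.5/(2·sin(53°))
R = 11.5/(2·0.798636) = 11.5/1.597271 = 7.2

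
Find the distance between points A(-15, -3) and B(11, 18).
Using the distance formula: d = sqrt((x₂-x₁)² + (y₂-y₁)²)
dx = 11 - (-15) = 26
dy = 18 - (-3) = 21
d = sqrt(26² + 21²) = sqrt(676 + 441) = sqrt(1117) = 33.42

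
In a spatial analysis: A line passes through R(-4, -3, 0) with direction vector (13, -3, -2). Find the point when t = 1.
P(1) = (-4 + 13(1), -3 + (-3)(1), 0 + (-2)(1)) = (9, -6, -2)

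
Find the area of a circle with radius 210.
Area = pi * r²
Area = pi * 210²
Area = pi * 44100
Area = 138544.24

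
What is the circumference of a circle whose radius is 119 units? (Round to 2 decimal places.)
Circumference = 2 * pi * r
Circumference = 2 * pi * 119
Circumference = 747.70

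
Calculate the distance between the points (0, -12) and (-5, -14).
Using the distance formula: d = sqrt((x₂-x₁)² + (y₂-y₁)²)
dx = (-5) - 0 = -5
dy = (-14) - (-12) = -2
d = sqrt((-5)² + (-2)²) = sqrt(25 + 4) = sqrt(29) = 5.39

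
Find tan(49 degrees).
tan(49 degrees) = 1.1504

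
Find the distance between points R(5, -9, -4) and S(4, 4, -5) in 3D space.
d = √[(-1)² + (13)² + (-1)²] = √171 = 13.08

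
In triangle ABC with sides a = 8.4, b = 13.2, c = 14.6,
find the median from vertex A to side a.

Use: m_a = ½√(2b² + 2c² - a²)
m_a = ½√(2·13.2² + 2·14.6² - 8.4²)
m_a = ½√(348.48 + 426.32 - 70.56) = ½√704.24 = 13.27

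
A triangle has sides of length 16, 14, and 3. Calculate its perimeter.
Perimeter = sum of all sides
Perimeter = 16 + 14 + 3
Perimeter = 33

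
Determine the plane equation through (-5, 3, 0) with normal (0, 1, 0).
d = n·P = (0)(-5) + (1)(3) + (0)(0) = 3
Plane: y = 3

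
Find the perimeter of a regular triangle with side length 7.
Perimeter = number of sides * side length
Perimeter = 3 * 7
Perimeter = 21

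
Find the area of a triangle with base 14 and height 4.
Area = (1/2) * base * height
Area = (1/2) * 14 * 4
Area = 28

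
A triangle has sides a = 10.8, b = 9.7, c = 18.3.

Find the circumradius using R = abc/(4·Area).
s = (a+b+c)/2 = 19.4
Area = √(s(s-a)(s-b)(s-c)) = √(19.4·8.6·9.7·1.1) = 42.1922
R = abc/(4·Area) = (10.8·9.7·18.3)/(4·42.1922) = 1917.108/168.7688 = 11.36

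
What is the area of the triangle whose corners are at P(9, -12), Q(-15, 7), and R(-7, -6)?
Using the coordinate formula: Area = (1/2)|x₁(y₂-y₃) + x₂(y₃-y₁) + x₃(y₁-y₂)|
Area = (1/2)|9(7-(-6)) + (-15)((-6)-(-12)) + (-7)((-12)-7)|
Area = (1/2)|9*13 + (-15)*6 + (-7)*(-19)|
Area = (1/2)|117 + (-90) + 133|
Area = (1/2)*160 = 80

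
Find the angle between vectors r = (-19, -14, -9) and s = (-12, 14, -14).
r·s = 158, |r|² = 638, |s|² = 536
cos θ = 158/√341968 ≈ 0.2702
θ ≈ 74.32°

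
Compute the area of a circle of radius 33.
Area = pi * r²
Area = pi * 33²
Area = pi * 1089
Area = 3421.19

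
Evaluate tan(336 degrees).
tan(336 degrees) = -0.4452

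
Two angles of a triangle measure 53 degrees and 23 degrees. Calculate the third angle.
Sum of angles in a triangle = 180 degrees
Third angle = 180 - 53 - 23
Third angle = 104 degrees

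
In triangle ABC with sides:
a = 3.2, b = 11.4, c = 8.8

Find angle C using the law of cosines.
cos(C) = (a² + b² - c²)/(2ab)
cos(C) = (3.2² + 11.4² - 8.8²)/(2·3.2·11.4) = 62.76/72.96 = 0.860197
C = arccos(0.860197) = 30.66°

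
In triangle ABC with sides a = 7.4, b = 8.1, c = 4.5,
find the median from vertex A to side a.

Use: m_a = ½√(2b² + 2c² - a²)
m_a = ½√(2·8.1² + 2·4.5² - 7.4²)
m_a = ½√(131.22 + 40.5 - 54.76) = ½√116.96 = 5.407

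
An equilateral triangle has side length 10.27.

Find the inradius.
For an equilateral triangle, r = s/(2√3) where s is the side.
r = 10.27/(2√3) = 10.27/3.464102 = 2.965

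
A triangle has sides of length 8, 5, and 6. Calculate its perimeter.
Perimeter = sum of all sides
Perimeter = 8 + 5 + 6
Perimeter = 19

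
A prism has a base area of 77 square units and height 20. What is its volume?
Volume = base area * height
Volume = 77 * 20
Volume = 1540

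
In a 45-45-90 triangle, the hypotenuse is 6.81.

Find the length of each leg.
In a 45-45-90 triangle, hypotenuse = leg·√2  →  leg = hypotenuse/√2
leg = 6.81/√2 = 4.815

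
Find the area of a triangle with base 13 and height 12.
Area = (1/2) * base * height
Area = (1/2) * 13 * 12
Area = 78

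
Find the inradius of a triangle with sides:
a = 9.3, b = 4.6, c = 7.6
s = (a+b+c)/2 = (9.3+4.6+7.6)/2 = 10.75
Area = √(s(s-a)(s-b)(s-c)) = √(10.75·1.45·6.15·3.15) = 17.3773
r = Area/s = 17.3773/10.75 = 1.616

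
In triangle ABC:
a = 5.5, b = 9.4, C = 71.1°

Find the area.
Using A = ½ab·sin(C):
A = ½·5.5·9.4·sin(71.1°) = ½·51.7·0.946085 = 24.46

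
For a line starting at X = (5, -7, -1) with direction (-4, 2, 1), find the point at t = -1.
P(-1) = (5 + (-4)(-1), -7 + 2(-1), -1 + 1(-1)) = (9, -9, -2)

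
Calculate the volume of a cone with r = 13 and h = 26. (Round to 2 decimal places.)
Volume = (1/3) * pi * r² * h
Volume = (1/3) * pi * 13² * 26
Volume = (1/3) * pi * 169 * 26
Volume = (1/3) * pi * 4394
Volume = 4601.39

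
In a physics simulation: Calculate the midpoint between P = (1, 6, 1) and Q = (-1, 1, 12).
Midpoint = ((1-1)/2, (6+1)/2, (1+12)/2) = (0, 3.5, 6.5)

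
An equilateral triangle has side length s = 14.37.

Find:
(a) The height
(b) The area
(a) Height h = s·√3/2 = 14.37·√3/2 = 12.44
(b) Area = (√3/4)·s² = (√3/4)·14.37² = (√3/4)·206.497 = 89.42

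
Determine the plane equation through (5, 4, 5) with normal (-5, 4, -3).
d = n·P = (-5)(5) + (4)(4) + (-3)(5) = -24
Plane: -5x + 4y - 3z = -24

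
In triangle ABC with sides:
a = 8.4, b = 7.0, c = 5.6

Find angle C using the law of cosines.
cos(C) = (a² + b² - c²)/(2ab)
cos(C) = (8.4² + 7.0² - 5.6²)/(2·8.4·7.0) = 88.2/117.6 = 0.750000
C = arccos(0.750000) = 41.41°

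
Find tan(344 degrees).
tan(344 degrees) = -0.2867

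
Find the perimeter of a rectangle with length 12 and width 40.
Perimeter = 2 * (length + width)
Perimeter = 2 * (12 + 40)
Perimeter = 2 * 52
Perimeter = 104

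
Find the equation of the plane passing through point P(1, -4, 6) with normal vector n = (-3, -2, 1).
d = n·P = (-3)(1) + (-2)(-4) + (1)(6) = 11
Plane: -3x - 2y + z = 11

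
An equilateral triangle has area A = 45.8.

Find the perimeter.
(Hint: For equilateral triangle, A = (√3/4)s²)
A = (√3/4)s²  →  s² = 4A/√3 = 4·45.8/√3 = 105.771
s = 10.2845
Perimeter = 3s = 30.85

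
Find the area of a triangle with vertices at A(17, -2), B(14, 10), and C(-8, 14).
Using the coordinate formula: Area = (1/2)|x₁(y₂-y₃) + x₂(y₃-y₁) + x₃(y₁-y₂)|
Area = (1/2)|17(10-14) + 14(14-(-2)) + (-8)((-2)-10)|
Area = (1/2)|17*(-4) + 14*16 + (-8)*(-12)|
Area = (1/2)|(-68) + 224 + 96|
Area = (1/2)*252 = 126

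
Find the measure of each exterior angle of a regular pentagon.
Exterior angle of a regular n-gon = 360/n
Exterior angle = 360/5
Exterior angle = 72 degrees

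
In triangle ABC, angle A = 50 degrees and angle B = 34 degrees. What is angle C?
Sum of angles in a triangle = 180 degrees
Third angle = 180 - 50 - 34
Third angle = 96 degrees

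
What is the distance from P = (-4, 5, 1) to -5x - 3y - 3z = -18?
d = |(-5)(-4) + (-3)(5) + (-3)(1) - (-18)| / √((-5)² + (-3)² + (-3)²) = 20/√43 = 3.05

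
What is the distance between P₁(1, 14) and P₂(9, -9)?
Using the distance formula: d = sqrt((x₂-x₁)² + (y₂-y₁)²)
dx = 9 - 1 = 8
dy = (-9) - 14 = -23
d = sqrt(8² + (-23)²) = sqrt(64 + 529) = sqrt(593) = 24.35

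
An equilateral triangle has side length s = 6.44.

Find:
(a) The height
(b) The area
(a) Height h = s·√3/2 = 6.44·√3/2 = 5.577
(b) Area = (√3/4)·s² = (√3/4)·6.44² = (√3/4)·41.4736 = 17.96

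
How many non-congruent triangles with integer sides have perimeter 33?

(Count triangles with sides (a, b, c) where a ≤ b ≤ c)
With a ≤ b ≤ c and a + b + c = 33, the triangle inequality a + b > c gives c < 33/2, so c ≤ 16.
Iterate a from 1 to ⌊p/3⌋ = 11; for each a, b ranges from a to ⌊(p−a)/2⌋ with c = p − a − b, keeping only c ≥ b.
Triples: (1, 16, 16), (2, 15, 16), (3, 14, 16), …
Count = 27 triangles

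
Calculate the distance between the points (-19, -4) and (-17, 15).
Using the distance formula: d = sqrt((x₂-x₁)² + (y₂-y₁)²)
dx = (-17) - (-19) = 2
dy = 15 - (-4) = 19
d = sqrt(2² + 19²) = sqrt(4 + 361) = sqrt(365) = 19.10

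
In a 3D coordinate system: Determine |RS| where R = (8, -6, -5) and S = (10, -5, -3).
d = √[(2)² + (1)² + (2)²] = √9 = 3.0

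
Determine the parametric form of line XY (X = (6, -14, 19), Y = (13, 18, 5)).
Direction vector d = Y - X = (7, 32, -14)
x = 6 + 7t, y = -14 + 32t, z = 19 - 14t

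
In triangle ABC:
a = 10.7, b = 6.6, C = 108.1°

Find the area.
Using A = ½ab·sin(C):
A = ½·10.7·6.6·sin(108.1°) = ½·70.62·0.950516 = 33.56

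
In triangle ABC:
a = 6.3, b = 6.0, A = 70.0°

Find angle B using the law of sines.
sin(B)/b = sin(A)/a
sin(B) = b·sin(A)/a = 6.0·sin(70.0°)/6.3 = 0.894945
B = arcsin(0.894945) = 63.5°  (b ≤ a, so B ≤ A and the acute solution is unique)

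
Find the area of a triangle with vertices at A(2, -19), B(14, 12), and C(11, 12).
Using the coordinate formula: Area = (1/2)|x₁(y₂-y₃) + x₂(y₃-y₁) + x₃(y₁-y₂)|
Area = (1/2)|2(12-12) + 14(12-(-19)) + 11((-19)-12)|
Area = (1/2)|2*0 + 14*31 + 11*(-31)|
Area = (1/2)|0 + 434 + (-341)|
Area = (1/2)*93 = 46.50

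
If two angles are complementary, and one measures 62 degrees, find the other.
Complementary angles sum to 90 degrees.
Other angle = 90 - 62
Other angle = 28 degrees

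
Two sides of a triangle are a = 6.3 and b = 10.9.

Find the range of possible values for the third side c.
By the triangle inequality: |a - b| < c < a + b
|6.3 - 10.9| < c < 6.3 + 10.9
4.6 < c < 17.2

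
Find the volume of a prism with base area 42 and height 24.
Volume = base area * height
Volume = 42 * 24
Volume = 1008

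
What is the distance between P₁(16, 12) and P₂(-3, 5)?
Using the distance formula: d = sqrt((x₂-x₁)² + (y₂-y₁)²)
dx = (-3) - 16 = -19
dy = 5 - 12 = -7
d = sqrt((-19)² + (-7)²) = sqrt(361 + 49) = sqrt(410) = 20.25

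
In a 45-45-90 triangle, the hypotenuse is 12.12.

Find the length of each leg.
In a 45-45-90 triangle, hypotenuse = leg·√2  →  leg = hypotenuse/√2
leg = 12.12/√2 = 8.57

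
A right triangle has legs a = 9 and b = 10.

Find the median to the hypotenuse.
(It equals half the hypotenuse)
Hypotenuse c = √(9² + 10²) = √181 = 13.4536
Median to hypotenuse = c/2 = 6.727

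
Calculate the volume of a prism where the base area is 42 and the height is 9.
Volume = base area * height
Volume = 42 * 9
Volume = 378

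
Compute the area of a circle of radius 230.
Area = pi * r²
Area = pi * 230²
Area = pi * 52900
Area = 166190.25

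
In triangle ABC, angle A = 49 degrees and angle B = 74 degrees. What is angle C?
Sum of angles in a triangle = 180 degrees
Third angle = 180 - 49 - 74
Third angle = 57 degrees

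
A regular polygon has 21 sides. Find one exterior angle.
Exterior angle of a regular n-gon = 360/n
Exterior angle = 360/21
Exterior angle = 17.14 degrees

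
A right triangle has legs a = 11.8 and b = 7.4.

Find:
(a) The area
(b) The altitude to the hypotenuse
(a) Area = ½ab = ½·11.8·7.4 = 43.66
(b) Hypotenuse c = √(11.8² + 7.4²) = √194 = 13.9284
    Area = ½·c·h_c  →  h_c = 2·Area/c = 2·43.66/13.9284 = 6.269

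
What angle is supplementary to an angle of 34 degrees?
Supplementary angles sum to 180 degrees.
Other angle = 180 - 34
Other angle = 146 degrees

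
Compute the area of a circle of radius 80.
Area = pi * r²
Area = pi * 80²
Area = pi * 6400
Area = 20106.19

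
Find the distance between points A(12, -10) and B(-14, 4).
Using the distance formula: d = sqrt((x₂-x₁)² + (y₂-y₁)²)
dx = (-14) - 12 = -26
dy = 4 - (-10) = 14
d = sqrt((-26)² + 14²) = sqrt(676 + 196) = sqrt(872) = 29.53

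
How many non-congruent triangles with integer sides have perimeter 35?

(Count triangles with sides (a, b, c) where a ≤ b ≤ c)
With a ≤ b ≤ c and a + b + c = 35, the triangle inequality a + b > c gives c < 35/2, so c ≤ 17.
Iterate a from 1 to ⌊p/3⌋ = 11; for each a, b ranges from a to ⌊(p−a)/2⌋ with c = p − a − b, keeping only c ≥ b.
Triples: (1, 17, 17), (2, 16, 17), (3, 15, 17), …
Count = 30 triangles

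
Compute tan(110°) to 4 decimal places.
tan(110 degrees) = -2.7475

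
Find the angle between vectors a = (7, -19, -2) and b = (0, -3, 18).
a·b = 21, |a|² = 414, |b|² = 333
cos θ = 21/√137862 ≈ 0.05656
θ ≈ 86.76°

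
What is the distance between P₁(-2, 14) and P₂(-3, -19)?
Using the distance formula: d = sqrt((x₂-x₁)² + (y₂-y₁)²)
dx = (-3) - (-2) = -1
dy = (-19) - 14 = -33
d = sqrt((-1)² + (-33)²) = sqrt(1 + 1089) = sqrt(1090) = 33.02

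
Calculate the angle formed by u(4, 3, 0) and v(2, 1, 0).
u·v = 11, |u|² = 25, |v|² = 5
cos θ = 11/√125 ≈ 0.9839
θ ≈ 10.3°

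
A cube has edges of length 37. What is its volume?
Volume = s³
Volume = 37³
Volume = 50653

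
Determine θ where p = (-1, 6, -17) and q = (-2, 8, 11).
p·q = -137, |p|² = 326, |q|² = 189
cos θ = -137/√61614 ≈ -0.5519
θ ≈ 123.5°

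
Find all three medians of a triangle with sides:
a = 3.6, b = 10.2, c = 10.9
Using m_x = ½√(2y² + 2z² - x²):
m_a = ½√(2·10.2² + 2·10.9² - 3.6²) = ½√432.74 = 10.4
m_b = ½√(2·3.6² + 2·10.9² - 10.2²) = ½√159.5 = 6.315
m_c = ½√(2·3.6² + 2·10.2² - 10.9²) = ½√115.19 = 5.366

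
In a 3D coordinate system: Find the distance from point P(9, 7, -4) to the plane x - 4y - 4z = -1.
d = |1(9) + (-4)(7) + (-4)(-4) - (-1)| / √(1² + (-4)² + (-4)²) = 2/√33 = 0.3482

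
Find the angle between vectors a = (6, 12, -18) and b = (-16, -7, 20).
a·b = -540, |a|² = 504, |b|² = 705
cos θ = -540/√355320 ≈ -0.9059
θ ≈ 154.9°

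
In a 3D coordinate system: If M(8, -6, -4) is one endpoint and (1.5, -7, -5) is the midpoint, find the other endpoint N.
N = (2×1.5 - 8, 2×(-7) - (-6), 2×(-5) - (-4)) = (-5, -8, -6)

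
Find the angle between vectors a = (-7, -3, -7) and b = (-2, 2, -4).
a·b = 36, |a|² = 107, |b|² = 24
cos θ = 36/√2568 ≈ 0.7104
θ ≈ 44.73°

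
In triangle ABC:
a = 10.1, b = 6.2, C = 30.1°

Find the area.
Using A = ½ab·sin(C):
A = ½·10.1·6.2·sin(30.1°) = ½·62.62·0.501511 = 15.7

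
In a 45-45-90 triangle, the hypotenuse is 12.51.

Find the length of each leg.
In a 45-45-90 triangle, hypotenuse = leg·√2  →  leg = hypotenuse/√2
leg = 12.51/√2 = 8.846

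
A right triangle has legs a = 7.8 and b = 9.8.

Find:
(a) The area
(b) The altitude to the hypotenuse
(a) Area = ½ab = ½·7.8·9.8 = 38.22
(b) Hypotenuse c = √(7.8² + 9.8²) = √156.88 = 12.5252
    Area = ½·c·h_c  →  h_c = 2·Area/c = 2·38.22/12.5252 = 6.103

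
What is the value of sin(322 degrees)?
sin(322 degrees) = -0.6157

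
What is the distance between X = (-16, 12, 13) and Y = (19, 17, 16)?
d = √[(35)² + (5)² + (3)²] = √1259 = 35.48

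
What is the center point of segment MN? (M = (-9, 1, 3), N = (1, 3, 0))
Midpoint = ((-9+1)/2, (1+3)/2, (3+0)/2) = (-4, 2, 1.5)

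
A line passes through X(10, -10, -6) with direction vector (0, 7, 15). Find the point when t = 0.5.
P(0.5) = (10 + 0(0.5), -10 + 7(0.5), -6 + 15(0.5)) = (10, -6.5, 1.5)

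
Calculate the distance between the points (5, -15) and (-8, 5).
Using the distance formula: d = sqrt((x₂-x₁)² + (y₂-y₁)²)
dx = (-8) - 5 = -13
dy = 5 - (-15) = 20
d = sqrt((-13)² + 20²) = sqrt(169 + 400) = sqrt(569) = 23.85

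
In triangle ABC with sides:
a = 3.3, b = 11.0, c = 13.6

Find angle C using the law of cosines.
cos(C) = (a² + b² - c²)/(2ab)
cos(C) = (3.3² + 11.0² - 13.6²)/(2·3.3·11.0) = -53.07/72.6 = -0.730992
C = arccos(-0.730992) = 137°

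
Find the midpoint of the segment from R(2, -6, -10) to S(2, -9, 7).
Midpoint = ((2+2)/2, (-6-9)/2, (-10+7)/2) = (2, -7.5, -1.5)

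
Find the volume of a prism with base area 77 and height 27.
Volume = base area * height
Volume = 77 * 27
Volume = 2079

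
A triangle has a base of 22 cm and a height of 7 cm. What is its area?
Area = (1/2) * base * height
Area = (1/2) * 22 * 7
Area = 77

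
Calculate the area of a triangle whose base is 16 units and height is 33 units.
Area = (1/2) * base * height
Area = (1/2) * 16 * 33
Area = 264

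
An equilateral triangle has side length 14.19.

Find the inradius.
For an equilateral triangle, r = s/(2√3) where s is the side.
r = 14.19/(2√3) = 14.19/3.464102 = 4.096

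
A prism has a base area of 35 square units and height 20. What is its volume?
Volume = base area * height
Volume = 35 * 20
Volume = 700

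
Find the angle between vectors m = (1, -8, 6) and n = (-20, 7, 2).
m·n = -64, |m|² = 101, |n|² = 453
cos θ = -64/√45753 ≈ -0.2992
θ ≈ 107.4°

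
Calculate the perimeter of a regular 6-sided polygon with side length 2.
Perimeter = number of sides * side length
Perimeter = 6 * 2
Perimeter = 12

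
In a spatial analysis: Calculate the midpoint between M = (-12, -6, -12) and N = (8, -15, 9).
Midpoint = ((-12+8)/2, (-6-15)/2, (-12+9)/2) = (-2, -10.5, -1.5)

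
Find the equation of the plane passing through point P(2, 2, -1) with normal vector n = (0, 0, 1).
d = n·P = (0)(2) + (0)(2) + (1)(-1) = -1
Plane: z = -1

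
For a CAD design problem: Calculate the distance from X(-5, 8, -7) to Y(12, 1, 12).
d = √[(17)² + (-7)² + (19)²] = √699 = 26.44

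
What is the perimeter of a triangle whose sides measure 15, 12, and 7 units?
Perimeter = sum of all sides
Perimeter = 15 + 12 + 7
Perimeter = 34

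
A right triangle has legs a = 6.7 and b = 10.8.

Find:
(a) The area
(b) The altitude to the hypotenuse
(a) Area = ½ab = ½·6.7·10.8 = 36.18
(b) Hypotenuse c = √(6.7² + 10.8²) = √161.53 = 12.7094
    Area = ½·c·h_c  →  h_c = 2·Area/c = 2·36.18/12.7094 = 5.693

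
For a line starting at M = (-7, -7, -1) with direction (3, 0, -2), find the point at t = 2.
P(2) = (-7 + 3(2), -7 + 0(2), -1 + (-2)(2)) = (-1, -7, -5)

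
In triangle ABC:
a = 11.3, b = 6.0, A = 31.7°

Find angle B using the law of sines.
sin(B)/b = sin(A)/a
sin(B) = b·sin(A)/a = 6.0·sin(31.7°)/11.3 = 0.279011
B = arcsin(0.279011) = 16.2°  (b ≤ a, so B ≤ A and the acute solution is unique)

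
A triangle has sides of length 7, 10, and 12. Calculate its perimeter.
Perimeter = sum of all sides
Perimeter = 7 + 10 + 12
Perimeter = 29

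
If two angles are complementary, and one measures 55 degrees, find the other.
Complementary angles sum to 90 degrees.
Other angle = 90 - 55
Other angle = 35 degrees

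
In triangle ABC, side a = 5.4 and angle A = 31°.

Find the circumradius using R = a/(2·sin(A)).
R = a/(2·sin(A)) = 5.4/(2·sin(31°))
R = 5.4/(2·0.515038) = 5.4/1.030076 = 5.242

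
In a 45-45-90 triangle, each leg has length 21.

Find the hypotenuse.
Hypotenuse = 21√2 = 29.7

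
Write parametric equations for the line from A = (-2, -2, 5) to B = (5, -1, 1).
Direction vector d = B - A = (7, 1, -4)
x = -2 + 7t, y = -2 + t, z = 5 - 4t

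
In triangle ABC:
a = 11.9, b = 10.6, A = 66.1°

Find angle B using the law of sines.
sin(B)/b = sin(A)/a
sin(B) = b·sin(A)/a = 10.6·sin(66.1°)/11.9 = 0.814377
B = arcsin(0.814377) = 54.53°  (b ≤ a, so B ≤ A and the acute solution is unique)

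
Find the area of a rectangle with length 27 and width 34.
Area = length * width
Area = 27 * 34
Area = 918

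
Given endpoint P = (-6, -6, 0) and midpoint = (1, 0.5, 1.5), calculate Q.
Q = (2×1 - (-6), 2×0.5 - (-6), 2×1.5 - 0) = (8, 7, 3)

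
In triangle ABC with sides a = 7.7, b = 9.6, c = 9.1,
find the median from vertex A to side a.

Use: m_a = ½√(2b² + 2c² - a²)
m_a = ½√(2·9.6² + 2·9.1² - 7.7²)
m_a = ½√(184.32 + 165.62 - 59.29) = ½√290.65 = 8.524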